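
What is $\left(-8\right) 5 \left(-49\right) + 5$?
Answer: $1965$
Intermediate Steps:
$\left(-8\right) 5 \left(-49\right) + 5 = \left(-40\right) \left(-49\right) + 5 = 1960 + 5 = 1965$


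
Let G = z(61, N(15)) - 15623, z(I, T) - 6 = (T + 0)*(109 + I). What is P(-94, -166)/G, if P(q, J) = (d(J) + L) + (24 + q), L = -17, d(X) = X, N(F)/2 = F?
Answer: 253/10517 ≈ 0.024056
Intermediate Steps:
N(F) = 2*F
z(I, T) = 6 + T*(109 + I) (z(I, T) = 6 + (T + 0)*(109 + I) = 6 + T*(109 + I))
G = -10517 (G = (6 + 109*(2*15) + 61*(2*15)) - 15623 = (6 + 109*30 + 61*30) - 15623 = (6 + 3270 + 1830) - 15623 = 5106 - 15623 = -10517)
P(q, J) = 7 + J + q (P(q, J) = (J - 17) + (24 + q) = (-17 + J) + (24 + q) = 7 + J + q)
P(-94, -166)/G = (7 - 166 - 94)/(-10517) = -253*(-1/10517) = 253/10517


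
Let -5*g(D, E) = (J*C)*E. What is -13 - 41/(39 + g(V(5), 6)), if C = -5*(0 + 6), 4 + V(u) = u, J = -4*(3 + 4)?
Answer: -12556/969 ≈ -12.958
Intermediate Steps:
J = -28 (J = -4*7 = -28)
V(u) = -4 + u
C = -30 (C = -5*6 = -30)
g(D, E) = -168*E (g(D, E) = -(-28*(-30))*E/5 = -168*E)
-13 - 41/(39 + g(V(5), 6)) = -13 - 41/(39 - 168*6) = -13 - 41/(39 - 1008) = -13 - 41/(-969) = -13 - 1/969*(-41) = -13 + 41/969 = -12556/969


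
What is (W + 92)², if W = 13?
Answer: 11025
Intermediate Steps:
(W + 92)² = (13 + 92)² = 105² = 11025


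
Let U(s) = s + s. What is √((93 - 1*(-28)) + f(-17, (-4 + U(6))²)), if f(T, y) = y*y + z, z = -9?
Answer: 4*√263 ≈ 64.869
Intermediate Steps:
U(s) = 2*s
f(T, y) = -9 + y² (f(T, y) = y*y - 9 = y² - 9 = -9 + y²)
√((93 - 1*(-28)) + f(-17, (-4 + U(6))²)) = √((93 - 1*(-28)) + (-9 + ((-4 + 2*6)²)²)) = √((93 + 28) + (-9 + ((-4 + 12)²)²)) = √(121 + (-9 + (8²)²)) = √(121 + (-9 + 64²)) = √(121 + (-9 + 4096)) = √(121 + 4087) = √4208 = 4*√263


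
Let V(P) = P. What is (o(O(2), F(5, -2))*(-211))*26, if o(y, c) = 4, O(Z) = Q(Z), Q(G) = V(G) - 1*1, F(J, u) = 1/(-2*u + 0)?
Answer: -21944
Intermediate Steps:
F(J, u) = -1/(2*u) (F(J, u) = 1/(-2*u) = -1/(2*u))
Q(G) = -1 + G (Q(G) = G - 1*1 = G - 1 = -1 + G)
O(Z) = -1 + Z
(o(O(2), F(5, -2))*(-211))*26 = (4*(-211))*26 = -844*26 = -21944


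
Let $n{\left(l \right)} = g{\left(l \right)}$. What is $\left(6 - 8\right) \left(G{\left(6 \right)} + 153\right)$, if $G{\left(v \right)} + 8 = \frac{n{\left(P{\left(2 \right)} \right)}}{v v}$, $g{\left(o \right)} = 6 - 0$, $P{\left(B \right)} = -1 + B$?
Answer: $- \frac{871}{3} \approx -290.33$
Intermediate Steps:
$g{\left(o \right)} = 6$ ($g{\left(o \right)} = 6 + 0 = 6$)
$n{\left(l \right)} = 6$
$G{\left(v \right)} = -8 + \frac{6}{v^{2}}$ ($G{\left(v \right)} = -8 + \frac{6}{v v} = -8 + \frac{6}{v^{2}}$)
$\left(6 - 8\right) \left(G{\left(6 \right)} + 153\right) = \left(6 - 8\right) \left(\left(-8 + \frac{6}{36}\right) + 153\right) = \left(6 - 8\right) \left(\left(-8 + 6 \cdot \frac{1}{36}\right) + 153\right) = - 2 \left(\left(-8 + \frac{1}{6}\right) + 153\right) = - 2 \left(- \frac{47}{6} + 153\right) = \left(-2\right) \frac{871}{6} = - \frac{871}{3}$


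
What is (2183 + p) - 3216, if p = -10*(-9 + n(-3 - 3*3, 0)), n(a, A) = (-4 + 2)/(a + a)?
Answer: -5663/6 ≈ -943.83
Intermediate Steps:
n(a, A) = -1/a (n(a, A) = -2*1/(2*a) = -1/a)
p = 535/6 (p = -10*(-9 - 1/(-3 - 3*3)) = -10*(-9 - 1/(-3 - 9)) = -10*(-9 - 1/(-12)) = -10*(-9 - 1*(-1/12)) = -10*(-9 + 1/12) = -10*(-107/12) = 535/6 ≈ 89.167)
(2183 + p) - 3216 = (2183 + 535/6) - 3216 = 13633/6 - 3216 = -5663/6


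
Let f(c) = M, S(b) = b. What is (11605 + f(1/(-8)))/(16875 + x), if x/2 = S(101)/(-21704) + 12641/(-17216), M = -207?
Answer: 266183238592/394055867615 ≈ 0.67550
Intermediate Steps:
f(c) = -207
x = -34512385/23353504 (x = 2*(101/(-21704) + 12641/(-17216)) = 2*(101*(-1/21704) + 12641*(-1/17216)) = 2*(-101/21704 - 12641/17216) = 2*(-34512385/46707008) = -34512385/23353504 ≈ -1.4778)
(11605 + f(1/(-8)))/(16875 + x) = (11605 - 207)/(16875 - 34512385/23353504) = 11398/(394055867615/23353504) = 11398*(23353504/394055867615) = 266183238592/394055867615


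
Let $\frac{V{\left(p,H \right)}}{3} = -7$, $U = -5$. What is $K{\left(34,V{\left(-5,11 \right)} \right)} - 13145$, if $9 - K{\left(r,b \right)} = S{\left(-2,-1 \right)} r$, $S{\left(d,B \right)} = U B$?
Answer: $-13306$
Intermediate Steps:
$V{\left(p,H \right)} = -21$ ($V{\left(p,H \right)} = 3 \left(-7\right) = -21$)
$S{\left(d,B \right)} = - 5 B$
$K{\left(r,b \right)} = 9 - 5 r$ ($K{\left(r,b \right)} = 9 - \left(-5\right) \left(-1\right) r = 9 - 5 r$)
$K{\left(34,V{\left(-5,11 \right)} \right)} - 13145 = \left(9 - 170\right) - 13145 = -161 - 13145 = -13306$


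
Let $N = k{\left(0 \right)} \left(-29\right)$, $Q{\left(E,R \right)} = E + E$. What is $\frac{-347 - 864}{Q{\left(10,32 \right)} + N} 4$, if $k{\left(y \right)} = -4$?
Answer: $- \frac{1211}{34} \approx -35.618$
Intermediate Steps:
$Q{\left(E,R \right)} = 2 E$
$N = 116$ ($N = \left(-4\right) \left(-29\right) = 116$)
$\frac{-347 - 864}{Q{\left(10,32 \right)} + N} 4 = \frac{-347 - 864}{2 \cdot 10 + 116} \cdot 4 = - \frac{1211}{20 + 116} \cdot 4 = - \frac{1211}{136} \cdot 4 = \left(-1211\right) \frac{1}{136} \cdot 4 = \left(- \frac{1211}{136}\right) 4 = - \frac{1211}{34}$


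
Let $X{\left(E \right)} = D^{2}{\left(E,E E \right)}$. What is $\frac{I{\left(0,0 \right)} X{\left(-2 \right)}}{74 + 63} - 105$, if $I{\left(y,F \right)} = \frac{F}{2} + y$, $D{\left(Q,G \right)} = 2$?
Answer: $-105$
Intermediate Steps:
$X{\left(E \right)} = 4$ ($X{\left(E \right)} = 2^{2} = 4$)
$I{\left(y,F \right)} = y + \frac{F}{2}$ ($I{\left(y,F \right)} = F \frac{1}{2} + y = \frac{F}{2} + y = y + \frac{F}{2}$)
$\frac{I{\left(0,0 \right)} X{\left(-2 \right)}}{74 + 63} - 105 = \frac{\left(0 + \frac{1}{2} \cdot 0\right) 4}{74 + 63} - 105 = \frac{\left(0 + 0\right) 4}{137} - 105 = 0 \cdot 4 \cdot \frac{1}{137} - 105 = 0 \cdot \frac{1}{137} - 105 = 0 - 105 = -105$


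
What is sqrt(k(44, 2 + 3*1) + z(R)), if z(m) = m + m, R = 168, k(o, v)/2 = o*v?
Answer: 2*sqrt(194) ≈ 27.857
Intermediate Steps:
k(o, v) = 2*o*v (k(o, v) = 2*(o*v) = 2*o*v)
z(m) = 2*m
sqrt(k(44, 2 + 3*1) + z(R)) = sqrt(2*44*(2 + 3*1) + 2*168) = sqrt(2*44*(2 + 3) + 336) = sqrt(2*44*5 + 336) = sqrt(440 + 336) = sqrt(776) = 2*sqrt(194)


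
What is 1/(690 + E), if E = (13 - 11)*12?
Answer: 1/714 ≈ 0.0014006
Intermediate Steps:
E = 24 (E = 2*12 = 24)
1/(690 + E) = 1/(690 + 24) = 1/714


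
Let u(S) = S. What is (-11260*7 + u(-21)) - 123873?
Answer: -202714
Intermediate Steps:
(-11260*7 + u(-21)) - 123873 = (-11260*7 - 21) - 123873 = (-78820 - 21) - 123873 = -78841 - 123873 = -202714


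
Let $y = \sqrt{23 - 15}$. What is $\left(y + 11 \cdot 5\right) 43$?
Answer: $2365 + 86 \sqrt{2} \approx 2486.6$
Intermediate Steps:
$y = 2 \sqrt{2}$ ($y = \sqrt{8} = 2 \sqrt{2} \approx 2.8284$)
$\left(y + 11 \cdot 5\right) 43 = \left(2 \sqrt{2} + 11 \cdot 5\right) 43 = \left(2 \sqrt{2} + 55\right) 43 = \left(55 + 2 \sqrt{2}\right) 43 = 2365 + 86 \sqrt{2}$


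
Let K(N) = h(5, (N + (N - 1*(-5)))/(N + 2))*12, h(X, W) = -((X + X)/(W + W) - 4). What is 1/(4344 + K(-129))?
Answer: 253/1103556 ≈ 0.00022926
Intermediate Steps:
h(X, W) = 4 - X/W (h(X, W) = -((2*X)/((2*W)) - 4) = -((2*X)*(1/(2*W)) - 4) = -(X/W - 4) = -(-4 + X/W) = 4 - X/W)
K(N) = 48 - 60*(2 + N)/(5 + 2*N) (K(N) = (4 - 1*5/(N + (N - 1*(-5)))/(N + 2))*12 = (4 - 1*5/(N + (N + 5))/(2 + N))*12 = (4 - 1*5/(N + (5 + N))/(2 + N))*12 = (4 - 1*5/(5 + 2*N)/(2 + N))*12 = (4 - 1*5*(2 + N)/(5 + 2*N))*12 = (4 - 5*(2 + N)/(5 + 2*N))*12 = 48 - 60*(2 + N)/(5 + 2*N))
1/(4344 + K(-129)) = 1/(4344 + 12*(10 + 3*(-129))/(5 + 2*(-129))) = 1/(4344 + 12*(10 - 387)/(5 - 258)) = 1/(4344 + 12*(-377)/(-253)) = 1/(4344 + 12*(-1/253)*(-377)) = 1/(4344 + 4524/253) = 1/(1103556/253) = 253/1103556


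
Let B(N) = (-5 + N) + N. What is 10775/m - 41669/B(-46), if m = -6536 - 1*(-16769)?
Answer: 427444052/992601 ≈ 430.63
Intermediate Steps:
m = 10233 (m = -6536 + 16769 = 10233)
B(N) = -5 + 2*N
10775/m - 41669/B(-46) = 10775/10233 - 41669/(-5 + 2*(-46)) = 10775*(1/10233) - 41669/(-5 - 92) = 10775/10233 - 41669/(-97) = 10775/10233 - 41669*(-1/97) = 10775/10233 + 41669/97 = 427444052/992601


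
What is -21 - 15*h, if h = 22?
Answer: -351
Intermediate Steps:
-21 - 15*h = -21 - 15*22 = -21 - 330 = -351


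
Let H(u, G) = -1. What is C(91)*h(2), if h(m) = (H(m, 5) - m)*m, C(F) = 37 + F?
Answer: -768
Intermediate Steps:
h(m) = m*(-1 - m) (h(m) = (-1 - m)*m = m*(-1 - m))
C(91)*h(2) = (37 + 91)*(-1*2*(1 + 2)) = 128*(-1*2*3) = 128*(-6) = -768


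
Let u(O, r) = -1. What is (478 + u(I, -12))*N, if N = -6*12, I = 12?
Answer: -34344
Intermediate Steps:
N = -72
(478 + u(I, -12))*N = (478 - 1)*(-72) = 477*(-72) = -34344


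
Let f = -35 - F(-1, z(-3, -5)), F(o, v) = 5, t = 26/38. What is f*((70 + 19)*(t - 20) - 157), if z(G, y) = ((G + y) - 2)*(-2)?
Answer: 1425840/19 ≈ 75044.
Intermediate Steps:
z(G, y) = 4 - 2*G - 2*y (z(G, y) = (-2 + G + y)*(-2) = 4 - 2*G - 2*y)
t = 13/19 (t = 26*(1/38) = 13/19 ≈ 0.68421)
f = -40 (f = -35 - 1*5 = -35 - 5 = -40)
f*((70 + 19)*(t - 20) - 157) = -40*((70 + 19)*(13/19 - 20) - 157) = -40*(89*(-367/19) - 157) = -40*(-32663/19 - 157) = -40*(-35646/19) = 1425840/19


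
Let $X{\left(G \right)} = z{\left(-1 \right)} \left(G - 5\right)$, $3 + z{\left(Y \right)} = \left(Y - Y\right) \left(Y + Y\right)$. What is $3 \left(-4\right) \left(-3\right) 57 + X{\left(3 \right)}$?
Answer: $2058$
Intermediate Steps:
$z{\left(Y \right)} = -3$ ($z{\left(Y \right)} = -3 + \left(Y - Y\right) \left(Y + Y\right) = -3 + 0 \cdot 2 Y = -3 + 0 = -3$)
$X{\left(G \right)} = 15 - 3 G$ ($X{\left(G \right)} = - 3 \left(G - 5\right) = - 3 \left(-5 + G\right) = 15 - 3 G$)
$3 \left(-4\right) \left(-3\right) 57 + X{\left(3 \right)} = 3 \left(-4\right) \left(-3\right) 57 + \left(15 - 9\right) = \left(-12\right) \left(-3\right) 57 + \left(15 - 9\right) = 36 \cdot 57 + 6 = 2052 + 6 = 2058$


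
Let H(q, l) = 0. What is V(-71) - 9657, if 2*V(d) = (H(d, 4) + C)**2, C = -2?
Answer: -9655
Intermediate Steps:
V(d) = 2 (V(d) = (0 - 2)**2/2 = (1/2)*(-2)**2 = (1/2)*4 = 2)
V(-71) - 9657 = 2 - 9657 = -9655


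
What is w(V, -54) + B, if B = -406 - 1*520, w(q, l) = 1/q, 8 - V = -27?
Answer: -32409/35 ≈ -925.97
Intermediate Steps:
V = 35 (V = 8 - 1*(-27) = 8 + 27 = 35)
B = -926 (B = -406 - 520 = -926)
w(V, -54) + B = 1/35 - 926 = -32409/35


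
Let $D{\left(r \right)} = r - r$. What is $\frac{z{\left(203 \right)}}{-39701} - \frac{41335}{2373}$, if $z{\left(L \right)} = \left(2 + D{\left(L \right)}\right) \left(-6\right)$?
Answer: $- \frac{234430337}{13458639} \approx -17.419$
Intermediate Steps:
$D{\left(r \right)} = 0$
$z{\left(L \right)} = -12$ ($z{\left(L \right)} = \left(2 + 0\right) \left(-6\right) = 2 \left(-6\right) = -12$)
$\frac{z{\left(203 \right)}}{-39701} - \frac{41335}{2373} = - \frac{12}{-39701} - \frac{41335}{2373} = \left(-12\right) \left(- \frac{1}{39701}\right) - \frac{5905}{339} = \frac{12}{39701} - \frac{5905}{339} = - \frac{234430337}{13458639}$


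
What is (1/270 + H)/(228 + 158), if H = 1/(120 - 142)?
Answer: -31/286605 ≈ -0.00010816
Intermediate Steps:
H = -1/22 (H = 1/(-22) = -1/22 ≈ -0.045455)
(1/270 + H)/(228 + 158) = (1/270 - 1/22)/(228 + 158) = (1/270 - 1/22)/386 = -62/1485*1/386 = -31/286605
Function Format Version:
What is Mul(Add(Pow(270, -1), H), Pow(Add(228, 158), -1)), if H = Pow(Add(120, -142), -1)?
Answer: Rational(-31, 286605) ≈ -0.00010816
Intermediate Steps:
H = Rational(-1, 22) (H = Pow(-22, -1) = Rational(-1, 22) ≈ -0.045455)
Mul(Add(Pow(270, -1), H), Pow(Add(228, 158), -1)) = Mul(Add(Pow(270, -1), Rational(-1, 22)), Pow(Add(228, 158), -1)) = Mul(Add(Rational(1, 270), Rational(-1, 22)), Pow(386, -1)) = Mul(Rational(-62, 1485), Rational(1, 386)) = Rational(-31, 286605)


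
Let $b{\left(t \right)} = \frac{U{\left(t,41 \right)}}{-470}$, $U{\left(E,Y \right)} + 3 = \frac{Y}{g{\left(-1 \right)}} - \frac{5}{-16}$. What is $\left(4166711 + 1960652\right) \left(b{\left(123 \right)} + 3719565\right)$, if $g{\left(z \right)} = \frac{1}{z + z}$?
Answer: $\frac{34277853595986253}{1504} \approx 2.2791 \cdot 10^{13}$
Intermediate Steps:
$g{\left(z \right)} = \frac{1}{2 z}$
$U{\left(E,Y \right)} = - \frac{43}{16} - 2 Y$ ($U{\left(E,Y \right)} = -3 + \left(\frac{Y}{\frac{1}{2} \frac{1}{-1}} - \frac{5}{-16}\right) = -3 + \left(\frac{Y}{\frac{1}{2} \left(-1\right)} - - \frac{5}{16}\right) = -3 + \left(\frac{Y}{- \frac{1}{2}} + \frac{5}{16}\right) = -3 + \left(Y \left(-2\right) + \frac{5}{16}\right) = -3 - \left(- \frac{5}{16} + 2 Y\right) = - \frac{43}{16} - 2 Y$)
$b{\left(t \right)} = \frac{271}{1504}$ ($b{\left(t \right)} = \frac{- \frac{43}{16} - 82}{-470} = \left(- \frac{43}{16} - 82\right) \left(- \frac{1}{470}\right) = \left(- \frac{1355}{16}\right) \left(- \frac{1}{470}\right) = \frac{271}{1504}$)
$\left(4166711 + 1960652\right) \left(b{\left(123 \right)} + 3719565\right) = \left(4166711 + 1960652\right) \left(\frac{271}{1504} + 3719565\right) = 6127363 \cdot \frac{5594226031}{1504} = \frac{34277853595986253}{1504}$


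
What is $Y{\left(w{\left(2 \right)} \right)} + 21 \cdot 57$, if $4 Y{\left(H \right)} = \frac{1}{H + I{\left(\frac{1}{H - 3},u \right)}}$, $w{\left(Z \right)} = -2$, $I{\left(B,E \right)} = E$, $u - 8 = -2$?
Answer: $\frac{19153}{16} \approx 1197.1$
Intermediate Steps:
$u = 6$ ($u = 8 - 2 = 6$)
$Y{\left(H \right)} = \frac{1}{4 \left(6 + H\right)}$ ($Y{\left(H \right)} = \frac{1}{4 \left(H + 6\right)} = \frac{1}{4 \left(6 + H\right)}$)
$Y{\left(w{\left(2 \right)} \right)} + 21 \cdot 57 = \frac{1}{4 \left(6 - 2\right)} + 21 \cdot 57 = \frac{1}{4 \cdot 4} + 1197 = \frac{1}{4} \cdot \frac{1}{4} + 1197 = \frac{1}{16} + 1197 = \frac{19153}{16}$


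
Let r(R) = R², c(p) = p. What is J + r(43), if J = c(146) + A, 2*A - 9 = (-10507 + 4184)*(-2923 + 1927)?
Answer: 6301707/2 ≈ 3.1509e+6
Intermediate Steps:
A = 6297717/2 (A = 9/2 + ((-10507 + 4184)*(-2923 + 1927))/2 = 9/2 + (-6323*(-996))/2 = 9/2 + (½)*6297708 = 9/2 + 3148854 = 6297717/2 ≈ 3.1489e+6)
J = 6298009/2 (J = 146 + 6297717/2 = 6298009/2 ≈ 3.1490e+6)
J + r(43) = 6298009/2 + 43² = 6298009/2 + 1849 = 6301707/2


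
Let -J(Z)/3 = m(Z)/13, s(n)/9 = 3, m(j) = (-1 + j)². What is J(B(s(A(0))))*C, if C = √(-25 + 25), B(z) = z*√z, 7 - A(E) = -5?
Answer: 0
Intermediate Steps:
A(E) = 12 (A(E) = 7 - 1*(-5) = 7 + 5 = 12)
s(n) = 27 (s(n) = 9*3 = 27)
B(z) = z^(3/2)
J(Z) = -3*(-1 + Z)²/13
C = 0 (C = √0 = 0)
J(B(s(A(0))))*C = -3*(-1 + 27^(3/2))²/13*0 = -3*(-1 + 81*√3)²/13*0 = 0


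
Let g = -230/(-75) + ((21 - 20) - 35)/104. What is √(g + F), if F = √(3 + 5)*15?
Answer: √(416715 + 4563000*√2)/390 ≈ 6.7206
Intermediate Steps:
g = 2137/780 (g = -230*(-1/75) + (1 - 35)*(1/104) = 46/15 - 34*1/104 = 46/15 - 17/52 = 2137/780 ≈ 2.7397)
F = 30*√2 (F = √8*15 = (2*√2)*15 = 30*√2 ≈ 42.426)
√(g + F) = √(2137/780 + 30*√2)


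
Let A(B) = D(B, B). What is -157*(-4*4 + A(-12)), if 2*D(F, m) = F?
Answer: 3454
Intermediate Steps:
D(F, m) = F/2
A(B) = B/2
-157*(-4*4 + A(-12)) = -157*(-4*4 + (½)*(-12)) = -157*(-16 - 6) = -157*(-22) = 3454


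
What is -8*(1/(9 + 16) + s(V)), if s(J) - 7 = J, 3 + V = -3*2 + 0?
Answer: 392/25 ≈ 15.680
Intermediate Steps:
V = -9 (V = -3 + (-3*2 + 0) = -3 + (-6 + 0) = -3 - 6 = -9)
s(J) = 7 + J
-8*(1/(9 + 16) + s(V)) = -8*(1/(9 + 16) + (7 - 9)) = -8*(1/25 - 2) = -8*(-49/25) = 392/25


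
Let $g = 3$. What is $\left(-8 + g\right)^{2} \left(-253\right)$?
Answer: $-6325$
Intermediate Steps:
$\left(-8 + g\right)^{2} \left(-253\right) = \left(-8 + 3\right)^{2} \left(-253\right) = \left(-5\right)^{2} \left(-253\right) = 25 \left(-253\right) = -6325$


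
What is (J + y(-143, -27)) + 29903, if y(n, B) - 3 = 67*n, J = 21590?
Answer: 41915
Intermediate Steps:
y(n, B) = 3 + 67*n
(J + y(-143, -27)) + 29903 = (21590 + (3 + 67*(-143))) + 29903 = (21590 + (3 - 9581)) + 29903 = (21590 - 9578) + 29903 = 12012 + 29903 = 41915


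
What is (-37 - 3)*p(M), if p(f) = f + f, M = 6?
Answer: -480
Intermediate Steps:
p(f) = 2*f
(-37 - 3)*p(M) = (-37 - 3)*(2*6) = -40*12 = -480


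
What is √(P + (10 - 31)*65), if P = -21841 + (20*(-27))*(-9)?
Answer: I*√18346 ≈ 135.45*I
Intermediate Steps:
P = -16981 (P = -21841 - 540*(-9) = -21841 + 4860 = -16981)
√(P + (10 - 31)*65) = √(-16981 + (10 - 31)*65) = √(-16981 - 21*65) = √(-16981 - 1365) = √(-18346) = I*√18346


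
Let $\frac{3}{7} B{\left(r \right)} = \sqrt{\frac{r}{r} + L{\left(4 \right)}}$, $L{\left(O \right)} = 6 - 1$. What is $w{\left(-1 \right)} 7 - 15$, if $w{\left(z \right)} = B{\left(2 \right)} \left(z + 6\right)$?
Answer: $-15 + \frac{245 \sqrt{6}}{3} \approx 185.04$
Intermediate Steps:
$L{\left(O \right)} = 5$
$B{\left(r \right)} = \frac{7 \sqrt{6}}{3}$ ($B{\left(r \right)} = \frac{7 \sqrt{\frac{r}{r} + 5}}{3} = \frac{7 \sqrt{1 + 5}}{3} = \frac{7 \sqrt{6}}{3}$)
$w{\left(z \right)} = \frac{7 \sqrt{6} \left(6 + z\right)}{3}$ ($w{\left(z \right)} = \frac{7 \sqrt{6}}{3} \left(z + 6\right) = \frac{7 \sqrt{6}}{3} \left(6 + z\right) = \frac{7 \sqrt{6} \left(6 + z\right)}{3}$)
$w{\left(-1 \right)} 7 - 15 = \frac{7 \sqrt{6} \left(6 - 1\right)}{3} \cdot 7 - 15 = \frac{7}{3} \sqrt{6} \cdot 5 \cdot 7 - 15 = \frac{35 \sqrt{6}}{3} \cdot 7 - 15 = \frac{245 \sqrt{6}}{3} - 15 = -15 + \frac{245 \sqrt{6}}{3}$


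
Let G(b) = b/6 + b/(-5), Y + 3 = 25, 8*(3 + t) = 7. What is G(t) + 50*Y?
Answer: 264017/240 ≈ 1100.1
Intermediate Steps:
t = -17/8 (t = -3 + (⅛)*7 = -3 + 7/8 = -17/8 ≈ -2.1250)
Y = 22 (Y = -3 + 25 = 22)
G(b) = -b/30 (G(b) = b*(⅙) + b*(-⅕) = b/6 - b/5 = -b/30)
G(t) + 50*Y = -1/30*(-17/8) + 50*22 = 17/240 + 1100 = 264017/240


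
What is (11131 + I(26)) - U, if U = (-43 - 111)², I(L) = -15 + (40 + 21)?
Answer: -12539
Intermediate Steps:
I(L) = 46 (I(L) = -15 + 61 = 46)
U = 23716 (U = (-154)² = 23716)
(11131 + I(26)) - U = (11131 + 46) - 1*23716 = 11177 - 23716 = -12539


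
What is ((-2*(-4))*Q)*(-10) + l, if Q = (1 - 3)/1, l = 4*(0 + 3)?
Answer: 172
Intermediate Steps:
l = 12 (l = 4*3 = 12)
Q = -2 (Q = -2*1 = -2)
((-2*(-4))*Q)*(-10) + l = (-2*(-4)*(-2))*(-10) + 12 = (8*(-2))*(-10) + 12 = -16*(-10) + 12 = 160 + 12 = 172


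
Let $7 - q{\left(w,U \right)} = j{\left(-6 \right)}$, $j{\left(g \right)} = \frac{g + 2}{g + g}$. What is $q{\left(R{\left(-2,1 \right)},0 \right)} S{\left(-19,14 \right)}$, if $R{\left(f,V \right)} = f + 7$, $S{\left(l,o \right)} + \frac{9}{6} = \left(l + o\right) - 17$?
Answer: $- \frac{470}{3} \approx -156.67$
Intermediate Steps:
$S{\left(l,o \right)} = - \frac{37}{2} + l + o$ ($S{\left(l,o \right)} = - \frac{3}{2} - \left(17 - l - o\right) = - \frac{3}{2} + \left(-17 + l + o\right) = - \frac{37}{2} + l + o$)
$j{\left(g \right)} = \frac{2 + g}{2 g}$
$R{\left(f,V \right)} = 7 + f$
$q{\left(w,U \right)} = \frac{20}{3}$ ($q{\left(w,U \right)} = 7 - \frac{2 - 6}{2 \left(-6\right)} = 7 - \frac{1}{2} \left(- \frac{1}{6}\right) \left(-4\right) = 7 - \frac{1}{3} = \frac{20}{3}$)
$q{\left(R{\left(-2,1 \right)},0 \right)} S{\left(-19,14 \right)} = \frac{20 \left(- \frac{37}{2} - 19 + 14\right)}{3} = \frac{20}{3} \left(- \frac{47}{2}\right) = - \frac{470}{3}$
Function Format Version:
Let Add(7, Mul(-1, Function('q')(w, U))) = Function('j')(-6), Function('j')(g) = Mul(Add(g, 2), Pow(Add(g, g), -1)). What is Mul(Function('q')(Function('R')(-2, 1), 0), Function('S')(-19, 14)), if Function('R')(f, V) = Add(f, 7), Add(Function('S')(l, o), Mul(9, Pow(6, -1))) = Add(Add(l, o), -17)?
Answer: Rational(-470, 3) ≈ -156.67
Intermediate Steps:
Function('S')(l, o) = Add(Rational(-37, 2), l, o) (Function('S')(l, o) = Add(Rational(-3, 2), Add(Add(l, o), -17)) = Add(Rational(-3, 2), Add(-17, l, o)) = Add(Rational(-37, 2), l, o))
Function('j')(g) = Mul(Rational(1, 2), Pow(g, -1), Add(2, g)) (Function('j')(g) = Mul(Add(2, g), Pow(Mul(2, g), -1)) = Mul(Add(2, g), Mul(Rational(1, 2), Pow(g, -1))) = Mul(Rational(1, 2), Pow(g, -1), Add(2, g)))
Function('R')(f, V) = Add(7, f)
Function('q')(w, U) = Rational(20, 3) (Function('q')(w, U) = Add(7, Mul(-1, Mul(Rational(1, 2), Pow(-6, -1), Add(2, -6)))) = Add(7, Mul(-1, Mul(Rational(1, 2), Rational(-1, 6), -4))) = Add(7, Mul(-1, Rational(1, 3))) = Add(7, Rational(-1, 3)) = Rational(20, 3))
Mul(Function('q')(Function('R')(-2, 1), 0), Function('S')(-19, 14)) = Mul(Rational(20, 3), Add(Rational(-37, 2), -19, 14)) = Mul(Rational(20, 3), Rational(-47, 2)) = Rational(-470, 3)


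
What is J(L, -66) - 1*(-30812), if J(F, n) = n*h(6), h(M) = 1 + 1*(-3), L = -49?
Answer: 30944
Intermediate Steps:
h(M) = -2 (h(M) = 1 - 3 = -2)
J(F, n) = -2*n (J(F, n) = n*(-2) = -2*n)
J(L, -66) - 1*(-30812) = -2*(-66) - 1*(-30812) = 132 + 30812 = 30944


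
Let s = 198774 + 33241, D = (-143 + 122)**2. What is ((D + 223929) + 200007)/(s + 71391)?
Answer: 424377/303406 ≈ 1.3987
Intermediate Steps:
D = 441 (D = (-21)**2 = 441)
s = 232015
((D + 223929) + 200007)/(s + 71391) = ((441 + 223929) + 200007)/(232015 + 71391) = (224370 + 200007)/303406 = 424377*(1/303406) = 424377/303406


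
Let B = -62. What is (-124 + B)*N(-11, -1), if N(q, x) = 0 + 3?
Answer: -558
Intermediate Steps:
N(q, x) = 3
(-124 + B)*N(-11, -1) = (-124 - 62)*3 = -186*3 = -558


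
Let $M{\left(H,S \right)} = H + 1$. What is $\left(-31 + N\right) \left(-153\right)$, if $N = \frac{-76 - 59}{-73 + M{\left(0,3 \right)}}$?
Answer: $\frac{35649}{8} \approx 4456.1$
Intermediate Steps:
$M{\left(H,S \right)} = 1 + H$
$N = \frac{15}{8}$ ($N = \frac{-76 - 59}{-73 + \left(1 + 0\right)} = - \frac{135}{-73 + 1} = - \frac{135}{-72} = \left(-135\right) \left(- \frac{1}{72}\right) = \frac{15}{8} \approx 1.875$)
$\left(-31 + N\right) \left(-153\right) = \left(-31 + \frac{15}{8}\right) \left(-153\right) = \left(- \frac{233}{8}\right) \left(-153\right) = \frac{35649}{8}$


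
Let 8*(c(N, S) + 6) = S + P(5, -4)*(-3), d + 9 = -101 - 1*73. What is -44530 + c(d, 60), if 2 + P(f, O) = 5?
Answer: -356237/8 ≈ -44530.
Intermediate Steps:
P(f, O) = 3 (P(f, O) = -2 + 5 = 3)
d = -183 (d = -9 + (-101 - 1*73) = -9 + (-101 - 73) = -9 - 174 = -183)
c(N, S) = -57/8 + S/8 (c(N, S) = -6 + (S + 3*(-3))/8 = -6 + (S - 9)/8 = -6 + (-9 + S)/8 = -6 + (-9/8 + S/8) = -57/8 + S/8)
-44530 + c(d, 60) = -44530 + (-57/8 + (⅛)*60) = -44530 + (-57/8 + 15/2) = -44530 + 3/8 = -356237/8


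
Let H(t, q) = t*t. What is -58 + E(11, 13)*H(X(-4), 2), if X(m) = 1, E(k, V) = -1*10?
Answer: -68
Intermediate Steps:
E(k, V) = -10
H(t, q) = t²
-58 + E(11, 13)*H(X(-4), 2) = -58 - 10*1² = -58 - 10*1 = -58 - 10 = -68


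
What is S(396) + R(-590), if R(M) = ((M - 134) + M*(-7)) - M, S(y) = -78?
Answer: 3918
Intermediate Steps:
R(M) = -134 - 7*M (R(M) = ((-134 + M) - 7*M) - M = (-134 - 6*M) - M = -134 - 7*M)
S(396) + R(-590) = -78 + (-134 - 7*(-590)) = -78 + (-134 + 4130) = -78 + 3996 = 3918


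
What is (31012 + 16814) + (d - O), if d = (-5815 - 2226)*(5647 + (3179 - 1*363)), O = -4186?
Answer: -67998971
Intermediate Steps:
d = -68050983 (d = -8041*(5647 + (3179 - 363)) = -8041*(5647 + 2816) = -8041*8463 = -68050983)
(31012 + 16814) + (d - O) = (31012 + 16814) + (-68050983 - 1*(-4186)) = 47826 + (-68050983 + 4186) = 47826 - 68046797 = -67998971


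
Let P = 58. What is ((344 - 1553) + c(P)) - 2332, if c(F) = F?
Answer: -3483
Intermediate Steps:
((344 - 1553) + c(P)) - 2332 = ((344 - 1553) + 58) - 2332 = (-1209 + 58) - 2332 = -1151 - 2332 = -3483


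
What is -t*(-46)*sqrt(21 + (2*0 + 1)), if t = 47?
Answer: 2162*sqrt(22) ≈ 10141.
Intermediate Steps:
-t*(-46)*sqrt(21 + (2*0 + 1)) = -47*(-46)*sqrt(21 + (2*0 + 1)) = -(-2162)*sqrt(21 + (0 + 1)) = -(-2162)*sqrt(21 + 1) = -(-2162)*sqrt(22) = 2162*sqrt(22)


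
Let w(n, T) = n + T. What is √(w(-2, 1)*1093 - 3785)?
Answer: 3*I*√542 ≈ 69.843*I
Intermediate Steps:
w(n, T) = T + n
√(w(-2, 1)*1093 - 3785) = √((1 - 2)*1093 - 3785) = √(-1*1093 - 3785) = √(-1093 - 3785) = √(-4878) = 3*I*√542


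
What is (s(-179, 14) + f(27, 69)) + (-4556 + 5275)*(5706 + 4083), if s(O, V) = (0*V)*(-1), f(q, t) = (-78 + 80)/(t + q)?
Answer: 337837969/48 ≈ 7.0383e+6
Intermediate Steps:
f(q, t) = 2/(q + t)
s(O, V) = 0 (s(O, V) = 0*(-1) = 0)
(s(-179, 14) + f(27, 69)) + (-4556 + 5275)*(5706 + 4083) = (0 + 2/(27 + 69)) + (-4556 + 5275)*(5706 + 4083) = (0 + 2/96) + 719*9789 = (0 + 2*(1/96)) + 7038291 = (0 + 1/48) + 7038291 = 1/48 + 7038291 = 337837969/48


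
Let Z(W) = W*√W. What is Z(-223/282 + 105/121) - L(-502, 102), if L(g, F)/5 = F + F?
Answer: -1020 + 2627*√740814/105846444 ≈ -1020.0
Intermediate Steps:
L(g, F) = 10*F (L(g, F) = 5*(F + F) = 5*(2*F) = 10*F)
Z(W) = W^(3/2)
Z(-223/282 + 105/121) - L(-502, 102) = (-223/282 + 105/121)^(3/2) - 10*102 = (-223*1/282 + 105*(1/121))^(3/2) - 1*1020 = (-223/282 + 105/121)^(3/2) - 1020 = (2627/34122)^(3/2) - 1020 = 2627*√740814/105846444 - 1020 = -1020 + 2627*√740814/105846444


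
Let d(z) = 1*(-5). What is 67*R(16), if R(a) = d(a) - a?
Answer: -1407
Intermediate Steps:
d(z) = -5
R(a) = -5 - a
67*R(16) = 67*(-5 - 1*16) = 67*(-5 - 16) = 67*(-21) = -1407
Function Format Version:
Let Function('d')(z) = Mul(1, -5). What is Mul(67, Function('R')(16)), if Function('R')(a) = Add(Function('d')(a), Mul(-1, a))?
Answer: -1407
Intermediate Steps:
Function('d')(z) = -5
Function('R')(a) = Add(-5, Mul(-1, a))
Mul(67, Function('R')(16)) = Mul(67, Add(-5, Mul(-1, 16))) = Mul(67, Add(-5, -16)) = Mul(67, -21) = -1407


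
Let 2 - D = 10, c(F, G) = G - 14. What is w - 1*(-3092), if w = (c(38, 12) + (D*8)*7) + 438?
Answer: 3080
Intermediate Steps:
c(F, G) = -14 + G
D = -8 (D = 2 - 1*10 = 2 - 10 = -8)
w = -12 (w = ((-14 + 12) - 8*8*7) + 438 = (-2 - 64*7) + 438 = (-2 - 448) + 438 = -450 + 438 = -12)
w - 1*(-3092) = -12 - 1*(-3092) = -12 + 3092 = 3080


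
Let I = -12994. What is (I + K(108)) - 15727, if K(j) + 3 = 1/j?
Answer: -3102191/108 ≈ -28724.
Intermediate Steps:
K(j) = -3 + 1/j
(I + K(108)) - 15727 = (-12994 + (-3 + 1/108)) - 15727 = (-12994 - 323/108) - 15727 = -1403675/108 - 15727 = -3102191/108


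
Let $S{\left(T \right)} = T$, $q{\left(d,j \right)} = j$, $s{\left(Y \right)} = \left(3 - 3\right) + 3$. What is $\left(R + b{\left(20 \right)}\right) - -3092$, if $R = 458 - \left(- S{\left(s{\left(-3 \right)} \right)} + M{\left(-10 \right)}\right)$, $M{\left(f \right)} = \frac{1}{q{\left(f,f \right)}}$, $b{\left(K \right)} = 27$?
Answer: $\frac{35801}{10} \approx 3580.1$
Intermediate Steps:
$s{\left(Y \right)} = 3$ ($s{\left(Y \right)} = 0 + 3 = 3$)
$M{\left(f \right)} = \frac{1}{f}$
$R = \frac{4611}{10}$ ($R = 458 + \left(3 - \frac{1}{-10}\right) = 458 + \left(3 - - \frac{1}{10}\right) = 458 + \left(3 + \frac{1}{10}\right) = 458 + \frac{31}{10} = \frac{4611}{10} \approx 461.1$)
$\left(R + b{\left(20 \right)}\right) - -3092 = \left(\frac{4611}{10} + 27\right) - -3092 = \frac{4881}{10} + 3092 = \frac{35801}{10}$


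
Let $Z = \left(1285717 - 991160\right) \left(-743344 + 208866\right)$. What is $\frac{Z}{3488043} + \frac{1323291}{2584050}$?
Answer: $- \frac{135604440825188929}{3004425838050} \approx -45135.0$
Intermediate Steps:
$Z = -157434236246$ ($Z = 294557 \left(-534478\right) = -157434236246$)
$\frac{Z}{3488043} + \frac{1323291}{2584050} = - \frac{157434236246}{3488043} + \frac{1323291}{2584050} = \left(-157434236246\right) \frac{1}{3488043} + 1323291 \cdot \frac{1}{2584050} = - \frac{157434236246}{3488043} + \frac{441097}{861350} = - \frac{135604440825188929}{3004425838050}$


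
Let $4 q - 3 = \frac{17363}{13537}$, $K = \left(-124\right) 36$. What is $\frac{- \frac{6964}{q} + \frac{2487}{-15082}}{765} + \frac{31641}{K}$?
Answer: $- \frac{76066496033459}{4878950383440} \approx -15.591$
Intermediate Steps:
$K = -4464$
$q = \frac{28987}{27074}$ ($q = \frac{3}{4} + \frac{17363 \cdot \frac{1}{13537}}{4} = \frac{3}{4} + \frac{1}{4} \cdot \frac{17363}{13537} = \frac{3}{4} + \frac{17363}{54148} = \frac{28987}{27074} \approx 1.0707$)
$\frac{- \frac{6964}{q} + \frac{2487}{-15082}}{765} + \frac{31641}{K} = \frac{- \frac{6964}{\frac{28987}{27074}} + \frac{2487}{-15082}}{765} + \frac{31641}{-4464} = \left(\left(-6964\right) \frac{27074}{28987} + 2487 \left(- \frac{1}{15082}\right)\right) \frac{1}{765} + 31641 \left(- \frac{1}{4464}\right) = \left(- \frac{188543336}{28987} - \frac{2487}{15082}\right) \frac{1}{765} - \frac{10547}{1488} = \left(- \frac{2843682684221}{437181934}\right) \frac{1}{765} - \frac{10547}{1488} = - \frac{167275452013}{19673187030} - \frac{10547}{1488} = - \frac{76066496033459}{4878950383440}$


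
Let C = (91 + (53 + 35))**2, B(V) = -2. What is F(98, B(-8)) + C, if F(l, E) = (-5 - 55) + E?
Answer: 31979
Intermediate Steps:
F(l, E) = -60 + E
C = 32041 (C = (91 + 88)**2 = 179**2 = 32041)
F(98, B(-8)) + C = (-60 - 2) + 32041 = -62 + 32041 = 31979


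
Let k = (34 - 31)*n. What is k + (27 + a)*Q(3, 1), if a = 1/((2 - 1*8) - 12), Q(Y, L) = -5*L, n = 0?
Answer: -2425/18 ≈ -134.72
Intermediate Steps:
k = 0 (k = (34 - 31)*0 = 3*0 = 0)
a = -1/18 (a = 1/((2 - 8) - 12) = 1/(-6 - 12) = 1/(-18) = -1/18 ≈ -0.055556)
k + (27 + a)*Q(3, 1) = 0 + (27 - 1/18)*(-5*1) = 0 + (485/18)*(-5) = 0 - 2425/18 = -2425/18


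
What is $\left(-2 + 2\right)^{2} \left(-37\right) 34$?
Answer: $0$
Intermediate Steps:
$\left(-2 + 2\right)^{2} \left(-37\right) 34 = 0^{2} \left(-37\right) 34 = 0 \left(-37\right) 34 = 0 \cdot 34 = 0$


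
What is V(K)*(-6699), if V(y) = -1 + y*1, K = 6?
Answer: -33495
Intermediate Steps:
V(y) = -1 + y
V(K)*(-6699) = (-1 + 6)*(-6699) = 5*(-6699) = -33495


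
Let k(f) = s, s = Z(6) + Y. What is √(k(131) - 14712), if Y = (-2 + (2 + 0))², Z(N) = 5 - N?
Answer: I*√14713 ≈ 121.3*I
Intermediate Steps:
Y = 0 (Y = (-2 + 2)² = 0² = 0)
s = -1 (s = (5 - 1*6) + 0 = (5 - 6) + 0 = -1 + 0 = -1)
k(f) = -1
√(k(131) - 14712) = √(-1 - 14712) = √(-14713) = I*√14713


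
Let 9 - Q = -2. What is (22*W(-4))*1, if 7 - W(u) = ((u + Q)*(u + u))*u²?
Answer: 19866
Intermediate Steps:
Q = 11 (Q = 9 - 1*(-2) = 9 + 2 = 11)
W(u) = 7 - 2*u³*(11 + u) (W(u) = 7 - (u + 11)*(u + u)*u² = 7 - (11 + u)*(2*u)*u² = 7 - 2*u*(11 + u)*u² = 7 - 2*u³*(11 + u))
(22*W(-4))*1 = (22*(7 - 22*(-4)³ - 2*(-4)⁴))*1 = (22*(7 - 22*(-64) - 2*256))*1 = (22*(7 + 1408 - 512))*1 = (22*903)*1 = 19866*1 = 19866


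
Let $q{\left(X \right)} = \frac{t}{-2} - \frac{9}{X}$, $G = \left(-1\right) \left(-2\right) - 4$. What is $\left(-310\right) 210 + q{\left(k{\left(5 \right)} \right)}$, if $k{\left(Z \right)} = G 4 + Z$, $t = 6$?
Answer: $-65100$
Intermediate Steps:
$G = -2$ ($G = 2 - 4 = -2$)
$k{\left(Z \right)} = -8 + Z$ ($k{\left(Z \right)} = \left(-2\right) 4 + Z = -8 + Z$)
$q{\left(X \right)} = -3 - \frac{9}{X}$ ($q{\left(X \right)} = \frac{6}{-2} - \frac{9}{X} = 6 \left(- \frac{1}{2}\right) - \frac{9}{X} = -3 - \frac{9}{X}$)
$\left(-310\right) 210 + q{\left(k{\left(5 \right)} \right)} = \left(-310\right) 210 - \left(3 + \frac{9}{-8 + 5}\right) = -65100 - \left(3 + \frac{9}{-3}\right) = -65100 - 0 = -65100 + \left(-3 + 3\right) = -65100 + 0 = -65100$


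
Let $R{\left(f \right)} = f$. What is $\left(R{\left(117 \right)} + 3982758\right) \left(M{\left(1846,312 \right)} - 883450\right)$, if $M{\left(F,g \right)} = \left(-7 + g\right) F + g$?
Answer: $-1274950150500$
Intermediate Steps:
$M{\left(F,g \right)} = g + F \left(-7 + g\right)$ ($M{\left(F,g \right)} = F \left(-7 + g\right) + g = g + F \left(-7 + g\right)$)
$\left(R{\left(117 \right)} + 3982758\right) \left(M{\left(1846,312 \right)} - 883450\right) = \left(117 + 3982758\right) \left(\left(312 - 12922 + 1846 \cdot 312\right) - 883450\right) = 3982875 \left(\left(312 - 12922 + 575952\right) - 883450\right) = 3982875 \left(563342 - 883450\right) = 3982875 \left(-320108\right) = -1274950150500$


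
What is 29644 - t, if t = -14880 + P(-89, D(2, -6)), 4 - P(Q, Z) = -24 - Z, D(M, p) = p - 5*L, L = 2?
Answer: 44512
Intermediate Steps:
D(M, p) = -10 + p (D(M, p) = p - 5*2 = p - 10 = -10 + p)
P(Q, Z) = 28 + Z (P(Q, Z) = 4 - (-24 - Z) = 4 + (24 + Z) = 28 + Z)
t = -14868 (t = -14880 + (28 + (-10 - 6)) = -14880 + (28 - 16) = -14880 + 12 = -14868)
29644 - t = 29644 - 1*(-14868) = 29644 + 14868 = 44512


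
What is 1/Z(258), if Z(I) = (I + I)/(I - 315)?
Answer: -19/172 ≈ -0.11047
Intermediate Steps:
Z(I) = 2*I/(-315 + I) (Z(I) = (2*I)/(-315 + I) = 2*I/(-315 + I))
1/Z(258) = 1/(2*258/(-315 + 258)) = 1/(2*258/(-57)) = 1/(2*258*(-1/57)) = 1/(-172/19) = -19/172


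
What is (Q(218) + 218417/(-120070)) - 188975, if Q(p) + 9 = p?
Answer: -22665352037/120070 ≈ -1.8877e+5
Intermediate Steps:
Q(p) = -9 + p
(Q(218) + 218417/(-120070)) - 188975 = ((-9 + 218) + 218417/(-120070)) - 188975 = (209 + 218417*(-1/120070)) - 188975 = (209 - 218417/120070) - 188975 = 24876213/120070 - 188975 = -22665352037/120070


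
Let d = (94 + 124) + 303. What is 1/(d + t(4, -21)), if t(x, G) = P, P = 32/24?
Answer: 3/1567 ≈ 0.0019145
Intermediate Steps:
P = 4/3 (P = 32*(1/24) = 4/3 ≈ 1.3333)
t(x, G) = 4/3
d = 521 (d = 218 + 303 = 521)
1/(d + t(4, -21)) = 1/(521 + 4/3) = 1/(1567/3) = 3/1567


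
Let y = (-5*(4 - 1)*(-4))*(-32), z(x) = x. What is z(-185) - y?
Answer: 1735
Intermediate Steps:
y = -1920 (y = (-5*3*(-4))*(-32) = -15*(-4)*(-32) = 60*(-32) = -1920)
z(-185) - y = -185 - 1*(-1920) = -185 + 1920 = 1735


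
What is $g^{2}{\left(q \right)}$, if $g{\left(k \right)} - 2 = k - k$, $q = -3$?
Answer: $4$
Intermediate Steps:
$g{\left(k \right)} = 2$ ($g{\left(k \right)} = 2 + \left(k - k\right) = 2 + 0 = 2$)
$g^{2}{\left(q \right)} = 2^{2} = 4$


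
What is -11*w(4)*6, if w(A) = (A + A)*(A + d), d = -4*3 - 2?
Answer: 5280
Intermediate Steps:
d = -14 (d = -12 - 2 = -14)
w(A) = 2*A*(-14 + A) (w(A) = (A + A)*(A - 14) = (2*A)*(-14 + A) = 2*A*(-14 + A))
-11*w(4)*6 = -22*4*(-14 + 4)*6 = -22*4*(-10)*6 = -11*(-80)*6 = 880*6 = 5280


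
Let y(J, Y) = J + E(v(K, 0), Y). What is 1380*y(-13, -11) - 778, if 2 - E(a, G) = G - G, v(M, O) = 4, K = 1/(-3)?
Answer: -15958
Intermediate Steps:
K = -1/3 ≈ -0.33333
E(a, G) = 2 (E(a, G) = 2 - (G - G) = 2 - 1*0 = 2 + 0 = 2)
y(J, Y) = 2 + J (y(J, Y) = J + 2 = 2 + J)
1380*y(-13, -11) - 778 = 1380*(2 - 13) - 778 = 1380*(-11) - 778 = -15180 - 778 = -15958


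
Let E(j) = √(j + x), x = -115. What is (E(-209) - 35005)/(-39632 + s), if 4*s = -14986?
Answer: 70010/86757 - 12*I/28919 ≈ 0.80697 - 0.00041495*I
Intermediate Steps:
s = -7493/2 (s = (¼)*(-14986) = -7493/2 ≈ -3746.5)
E(j) = √(-115 + j) (E(j) = √(j - 115) = √(-115 + j))
(E(-209) - 35005)/(-39632 + s) = (√(-115 - 209) - 35005)/(-39632 - 7493/2) = (√(-324) - 35005)/(-86757/2) = (18*I - 35005)*(-2/86757) = (-35005 + 18*I)*(-2/86757) = 70010/86757 - 12*I/28919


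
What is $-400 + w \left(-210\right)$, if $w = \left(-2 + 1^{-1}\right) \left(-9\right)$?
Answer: $-2290$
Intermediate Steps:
$w = 9$ ($w = \left(-2 + 1\right) \left(-9\right) = \left(-1\right) \left(-9\right) = 9$)
$-400 + w \left(-210\right) = -400 + 9 \left(-210\right) = -400 - 1890 = -2290$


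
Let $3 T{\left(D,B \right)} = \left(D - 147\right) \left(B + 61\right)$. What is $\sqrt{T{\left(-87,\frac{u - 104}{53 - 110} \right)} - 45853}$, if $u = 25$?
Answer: $\frac{i \sqrt{18309597}}{19} \approx 225.21 i$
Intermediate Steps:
$T{\left(D,B \right)} = \frac{\left(-147 + D\right) \left(61 + B\right)}{3}$ ($T{\left(D,B \right)} = \frac{\left(D - 147\right) \left(B + 61\right)}{3} = \frac{\left(-147 + D\right) \left(61 + B\right)}{3}$)
$\sqrt{T{\left(-87,\frac{u - 104}{53 - 110} \right)} - 45853} = \sqrt{\left(-2989 - 49 \frac{25 - 104}{53 - 110} + \frac{61}{3} \left(-87\right) + \frac{1}{3} \frac{25 - 104}{53 - 110} \left(-87\right)\right) - 45853} = \sqrt{\left(-2989 - 49 \left(- \frac{79}{-57}\right) - 1769 + \frac{1}{3} \left(- \frac{79}{-57}\right) \left(-87\right)\right) - 45853} = \sqrt{\left(-2989 - 49 \left(\left(-79\right) \left(- \frac{1}{57}\right)\right) - 1769 + \frac{1}{3} \left(\left(-79\right) \left(- \frac{1}{57}\right)\right) \left(-87\right)\right) - 45853} = \sqrt{\left(-2989 - \frac{3871}{57} - 1769 + \frac{1}{3} \cdot \frac{79}{57} \left(-87\right)\right) - 45853} = \sqrt{\left(-2989 - \frac{3871}{57} - 1769 - \frac{2291}{57}\right) - 45853} = \sqrt{- \frac{92456}{19} - 45853} = \sqrt{- \frac{963663}{19}} = \frac{i \sqrt{18309597}}{19}$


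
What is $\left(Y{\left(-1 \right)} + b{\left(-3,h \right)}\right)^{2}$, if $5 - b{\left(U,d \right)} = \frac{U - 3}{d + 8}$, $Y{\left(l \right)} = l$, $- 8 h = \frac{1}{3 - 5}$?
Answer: $\frac{41616}{1849} \approx 22.507$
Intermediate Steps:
$h = \frac{1}{16}$ ($h = - \frac{1}{8 \left(3 - 5\right)} = - \frac{1}{8 \left(-2\right)} = \left(- \frac{1}{8}\right) \left(- \frac{1}{2}\right) = \frac{1}{16} \approx 0.0625$)
$b{\left(U,d \right)} = 5 - \frac{-3 + U}{8 + d}$ ($b{\left(U,d \right)} = 5 - \frac{U - 3}{d + 8} = 5 - \frac{-3 + U}{8 + d}$)
$\left(Y{\left(-1 \right)} + b{\left(-3,h \right)}\right)^{2} = \left(-1 + \frac{43 - -3 + 5 \cdot \frac{1}{16}}{8 + \frac{1}{16}}\right)^{2} = \left(-1 + \frac{43 + 3 + \frac{5}{16}}{\frac{129}{16}}\right)^{2} = \left(-1 + \frac{16}{129} \cdot \frac{741}{16}\right)^{2} = \left(-1 + \frac{247}{43}\right)^{2} = \left(\frac{204}{43}\right)^{2} = \frac{41616}{1849}$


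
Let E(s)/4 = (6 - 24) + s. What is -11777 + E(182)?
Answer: -11121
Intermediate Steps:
E(s) = -72 + 4*s (E(s) = 4*((6 - 24) + s) = 4*(-18 + s) = -72 + 4*s)
-11777 + E(182) = -11777 + (-72 + 4*182) = -11777 + (-72 + 728) = -11777 + 656 = -11121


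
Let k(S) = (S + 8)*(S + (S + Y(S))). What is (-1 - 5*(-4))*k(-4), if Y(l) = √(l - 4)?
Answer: -608 + 152*I*√2 ≈ -608.0 + 214.96*I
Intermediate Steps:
Y(l) = √(-4 + l)
k(S) = (8 + S)*(√(-4 + S) + 2*S) (k(S) = (S + 8)*(S + (S + √(-4 + S))) = (8 + S)*(√(-4 + S) + 2*S))
(-1 - 5*(-4))*k(-4) = (-1 - 5*(-4))*(2*(-4)² + 8*√(-4 - 4) + 16*(-4) - 4*√(-4 - 4)) = (-1 + 20)*(2*16 + 8*√(-8) - 64 - 8*I*√2) = 19*(32 + 8*(2*I*√2) - 64 - 8*I*√2) = 19*(32 + 16*I*√2 - 64 - 8*I*√2) = 19*(-32 + 8*I*√2) = -608 + 152*I*√2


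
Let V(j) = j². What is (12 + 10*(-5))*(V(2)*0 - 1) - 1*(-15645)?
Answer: 15683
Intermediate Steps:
(12 + 10*(-5))*(V(2)*0 - 1) - 1*(-15645) = (12 + 10*(-5))*(2²*0 - 1) - 1*(-15645) = (12 - 50)*(4*0 - 1) + 15645 = -38*(0 - 1) + 15645 = -38*(-1) + 15645 = 38 + 15645 = 15683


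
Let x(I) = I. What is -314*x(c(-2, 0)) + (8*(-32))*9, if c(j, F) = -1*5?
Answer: -734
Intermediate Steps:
c(j, F) = -5
-314*x(c(-2, 0)) + (8*(-32))*9 = -314*(-5) + (8*(-32))*9 = 1570 - 256*9 = 1570 - 2304 = -734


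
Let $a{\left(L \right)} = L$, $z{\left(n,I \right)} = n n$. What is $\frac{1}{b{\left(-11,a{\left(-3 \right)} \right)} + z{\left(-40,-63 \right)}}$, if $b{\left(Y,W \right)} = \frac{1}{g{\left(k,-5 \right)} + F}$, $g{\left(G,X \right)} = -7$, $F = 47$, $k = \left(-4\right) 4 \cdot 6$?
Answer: $\frac{40}{64001} \approx 0.00062499$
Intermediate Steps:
$k = -96$ ($k = \left(-16\right) 6 = -96$)
$z{\left(n,I \right)} = n^{2}$
$b{\left(Y,W \right)} = \frac{1}{40}$ ($b{\left(Y,W \right)} = \frac{1}{-7 + 47} = \frac{1}{40}$)
$\frac{1}{b{\left(-11,a{\left(-3 \right)} \right)} + z{\left(-40,-63 \right)}} = \frac{1}{\frac{1}{40} + \left(-40\right)^{2}} = \frac{1}{\frac{1}{40} + 1600} = \frac{1}{\frac{64001}{40}} = \frac{40}{64001}$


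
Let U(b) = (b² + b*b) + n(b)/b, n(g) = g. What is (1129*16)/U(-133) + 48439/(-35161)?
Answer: -1078575077/1243961019 ≈ -0.86705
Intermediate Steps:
U(b) = 1 + 2*b² (U(b) = (b² + b*b) + b/b = (b² + b²) + 1 = 2*b² + 1 = 1 + 2*b²)
(1129*16)/U(-133) + 48439/(-35161) = (1129*16)/(1 + 2*(-133)²) + 48439/(-35161) = 18064/(1 + 2*17689) + 48439*(-1/35161) = 18064/(1 + 35378) - 48439/35161 = 18064/35379 - 48439/35161 = -1078575077/1243961019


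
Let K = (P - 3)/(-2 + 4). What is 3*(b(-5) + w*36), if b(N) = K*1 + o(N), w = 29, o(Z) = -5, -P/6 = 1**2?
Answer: 6207/2 ≈ 3103.5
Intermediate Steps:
P = -6 (P = -6*1**2 = -6*1 = -6)
K = -9/2 (K = (-6 - 3)/(-2 + 4) = -9/2 ≈ -4.5000)
b(N) = -19/2 (b(N) = -9/2*1 - 5 = -9/2 - 5 = -19/2)
3*(b(-5) + w*36) = 3*(-19/2 + 29*36) = 3*(-19/2 + 1044) = 3*(2069/2) = 6207/2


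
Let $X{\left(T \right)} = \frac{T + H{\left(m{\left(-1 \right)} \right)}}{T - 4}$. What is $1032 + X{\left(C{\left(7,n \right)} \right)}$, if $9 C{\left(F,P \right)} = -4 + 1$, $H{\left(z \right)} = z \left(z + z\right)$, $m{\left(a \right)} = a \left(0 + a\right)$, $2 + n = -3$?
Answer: $\frac{13411}{13} \approx 1031.6$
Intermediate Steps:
$n = -5$ ($n = -2 - 3 = -5$)
$m{\left(a \right)} = a^{2}$ ($m{\left(a \right)} = a a = a^{2}$)
$H{\left(z \right)} = 2 z^{2}$ ($H{\left(z \right)} = z 2 z = 2 z^{2}$)
$C{\left(F,P \right)} = - \frac{1}{3}$ ($C{\left(F,P \right)} = \frac{-4 + 1}{9} = \frac{1}{9} \left(-3\right) = - \frac{1}{3}$)
$X{\left(T \right)} = \frac{2 + T}{-4 + T}$ ($X{\left(T \right)} = \frac{T + 2 \left(\left(-1\right)^{2}\right)^{2}}{T - 4} = \frac{T + 2 \cdot 1^{2}}{-4 + T} = \frac{T + 2 \cdot 1}{-4 + T} = \frac{T + 2}{-4 + T} = \frac{2 + T}{-4 + T}$)
$1032 + X{\left(C{\left(7,n \right)} \right)} = 1032 + \frac{2 - \frac{1}{3}}{-4 - \frac{1}{3}} = 1032 + \frac{1}{- \frac{13}{3}} \cdot \frac{5}{3} = 1032 - \frac{5}{13} = \frac{13411}{13}$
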